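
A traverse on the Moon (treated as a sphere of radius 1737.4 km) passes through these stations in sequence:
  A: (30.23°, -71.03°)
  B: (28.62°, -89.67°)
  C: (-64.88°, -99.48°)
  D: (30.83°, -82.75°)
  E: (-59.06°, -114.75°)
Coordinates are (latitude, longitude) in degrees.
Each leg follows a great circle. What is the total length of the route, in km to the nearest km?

Leg A→B: central angle 0.2844 rad, distance 494.2 km.
Leg B→C: central angle 1.6373 rad, distance 2844.7 km.
Leg C→D: central angle 1.6860 rad, distance 2929.2 km.
Leg D→E: central angle 1.6360 rad, distance 2842.4 km.
Total: 494.2 + 2844.7 + 2929.2 + 2842.4 ≈ 9111 km.

9111 km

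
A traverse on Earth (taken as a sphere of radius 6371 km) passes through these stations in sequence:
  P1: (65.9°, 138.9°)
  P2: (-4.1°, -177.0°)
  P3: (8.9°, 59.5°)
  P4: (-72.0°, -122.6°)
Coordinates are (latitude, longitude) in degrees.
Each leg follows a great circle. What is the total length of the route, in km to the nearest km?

35300 km

Leg P1→P2: central angle 1.3416 rad, distance 8547.2 km.
Leg P2→P3: central angle 2.1591 rad, distance 13755.7 km.
Leg P3→P4: central angle 2.0401 rad, distance 12997.2 km.
Total: 8547.2 + 13755.7 + 12997.2 ≈ 35300 km.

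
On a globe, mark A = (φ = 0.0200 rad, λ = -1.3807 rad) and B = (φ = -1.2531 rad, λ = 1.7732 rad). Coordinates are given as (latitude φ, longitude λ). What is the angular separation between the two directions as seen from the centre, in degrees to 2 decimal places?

In radians: φ₁ = 0.0200, φ₂ = -1.2531, Δλ = -179.295° = -3.1293 rad.
cos c = sin φ₁ sin φ₂ + cos φ₁ cos φ₂ cos Δλ = (0.0200)(-0.9500) + (0.9998)(0.3124)(-0.9999) = -0.33129,
so c = arccos(-0.33129) = 1.90847 rad.
So the angular separation is 109.35°.

109.35°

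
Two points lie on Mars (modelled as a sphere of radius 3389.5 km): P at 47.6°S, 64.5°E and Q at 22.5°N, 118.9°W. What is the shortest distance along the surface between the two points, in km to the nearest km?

Let φ₁ = -0.8308 rad, φ₂ = 0.3927 rad, and Δλ = 3.0823 rad.
Haversine: a = sin²(Δφ/2) + cos φ₁ cos φ₂ sin²(Δλ/2) = 0.3298 + (0.6743)(0.9239)(0.9991) = 0.95224.
Central angle c = 2·arcsin(√a) = 2.70094 rad.
Distance = R·c = 3389.5 × 2.7009 ≈ 9155 km.

9155 km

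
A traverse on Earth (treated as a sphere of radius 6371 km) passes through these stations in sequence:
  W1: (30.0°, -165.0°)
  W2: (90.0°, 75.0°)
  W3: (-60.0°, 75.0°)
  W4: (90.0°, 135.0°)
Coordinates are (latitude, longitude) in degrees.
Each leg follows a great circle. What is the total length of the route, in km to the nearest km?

40030 km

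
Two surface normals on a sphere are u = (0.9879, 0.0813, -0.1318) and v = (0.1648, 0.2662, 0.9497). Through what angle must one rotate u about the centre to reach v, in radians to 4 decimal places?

1.5115 rad

u·v = 0.0593; |u| = 1.0000, |v| = 1.0000.
cos θ = (u·v)/(|u||v|) = 0.0593, so θ = 1.5115 rad.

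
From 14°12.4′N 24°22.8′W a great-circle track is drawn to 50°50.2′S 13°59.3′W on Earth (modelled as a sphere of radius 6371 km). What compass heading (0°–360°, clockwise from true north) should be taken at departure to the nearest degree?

Δλ = 10.392° = 0.1814 rad.
y = sin Δλ · cos φ₂ = (0.1804)(0.6315) = 0.1139
x = cos φ₁ sin φ₂ − sin φ₁ cos φ₂ cos Δλ = (0.9694)(-0.7753) − (0.2454)(0.6315)(0.9836) = -0.9041
θ = atan2(y, x) = 172.82°, so the bearing is 173°.

173°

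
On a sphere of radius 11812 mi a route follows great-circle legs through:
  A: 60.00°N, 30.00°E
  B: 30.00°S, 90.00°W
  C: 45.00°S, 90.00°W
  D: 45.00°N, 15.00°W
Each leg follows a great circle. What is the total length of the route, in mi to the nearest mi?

53036 mi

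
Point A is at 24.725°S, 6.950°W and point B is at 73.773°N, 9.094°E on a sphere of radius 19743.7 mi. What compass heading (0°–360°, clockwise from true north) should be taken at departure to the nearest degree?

4°

Δλ = 16.044° = 0.2800 rad.
y = sin Δλ · cos φ₂ = (0.2764)(0.2794) = 0.0772
x = cos φ₁ sin φ₂ − sin φ₁ cos φ₂ cos Δλ = (0.9083)(0.9602) − (-0.4183)(0.2794)(0.9610) = 0.9845
θ = atan2(y, x) = 4.49°, so the bearing is 4°.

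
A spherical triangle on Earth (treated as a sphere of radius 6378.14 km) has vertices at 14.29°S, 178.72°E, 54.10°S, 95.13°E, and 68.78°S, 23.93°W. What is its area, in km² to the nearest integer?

29128217 km²

Side lengths (central angles): a = 0.8605, b = 1.6645, c = 1.3043 rad; semiperimeter s = 1.9147.
By l'Huilier's theorem, tan(E/4) = √[tan(s/2) tan((s−a)/2) tan((s−b)/2) tan((s−c)/2)], giving spherical excess E = 0.7160 rad.
Area = E·R² = 0.7160 × (6378.14)² ≈ 29128217 km².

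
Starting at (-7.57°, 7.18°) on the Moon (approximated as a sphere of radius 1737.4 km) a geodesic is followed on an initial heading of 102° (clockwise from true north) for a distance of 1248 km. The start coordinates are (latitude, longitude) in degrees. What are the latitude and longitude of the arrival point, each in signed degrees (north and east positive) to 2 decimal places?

Angular distance δ = d/R = 1248/1737.4 = 0.71831 rad; initial bearing θ = 1.7802 rad.
sin φ₂ = sin φ₁ cos δ + cos φ₁ sin δ cos θ = (-0.1317)(0.7529) + (0.9913)(0.6581)(-0.2079) = -0.2348, so φ₂ = -13.58°.
Δλ = atan2(sin θ sin δ cos φ₁, cos δ − sin φ₁ sin φ₂) = atan2(0.6381, 0.7220) = 41.472°.
λ₂ = 7.180° + 41.472° = 48.65°.

-13.58°, 48.65°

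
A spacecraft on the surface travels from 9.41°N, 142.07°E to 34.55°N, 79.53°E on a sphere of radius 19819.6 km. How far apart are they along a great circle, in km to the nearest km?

21493 km

Let φ₁ = 0.1642 rad, φ₂ = 0.6030 rad, and Δλ = -1.0915 rad.
Haversine: a = sin²(Δφ/2) + cos φ₁ cos φ₂ sin²(Δλ/2) = 0.0474 + (0.9865)(0.8236)(0.2694) = 0.26629.
Central angle c = 2·arcsin(√a) = 1.08443 rad.
Distance = R·c = 19819.6 × 1.0844 ≈ 21493 km.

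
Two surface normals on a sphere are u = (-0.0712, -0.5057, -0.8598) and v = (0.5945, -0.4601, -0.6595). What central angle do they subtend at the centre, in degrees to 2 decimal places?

u·v = 0.7574; |u| = 1.0000, |v| = 1.0000.
cos θ = (u·v)/(|u||v|) = 0.7573, so θ = 40.77°.

40.77°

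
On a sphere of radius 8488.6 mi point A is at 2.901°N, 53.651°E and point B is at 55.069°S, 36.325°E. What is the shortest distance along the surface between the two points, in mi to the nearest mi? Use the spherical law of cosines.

In radians: φ₁ = 0.0506, φ₂ = -0.9611, Δλ = -17.326° = -0.3024 rad.
cos c = sin φ₁ sin φ₂ + cos φ₁ cos φ₂ cos Δλ = (0.0506)(-0.8198) + (0.9987)(0.5726)(0.9546) = 0.50442,
so c = arccos(0.50442) = 1.04209 rad.
Distance = R·c = 8488.6 × 1.0421 ≈ 8846 mi.

8846 mi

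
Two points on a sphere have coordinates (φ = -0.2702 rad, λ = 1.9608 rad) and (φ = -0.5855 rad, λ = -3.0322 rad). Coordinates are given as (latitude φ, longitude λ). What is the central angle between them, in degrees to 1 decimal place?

68.3°

In radians: φ₁ = -0.2702, φ₂ = -0.5855, Δλ = 73.922° = 1.2902 rad.
Haversine: a = sin²(Δφ/2) + cos φ₁ cos φ₂ sin²(Δλ/2) = 0.0246 + (0.9637)(0.8334)(0.3615) = 0.31503.
Central angle c = 2·arcsin(√a) = 1.19185 rad.
So the angular separation is 68.3°.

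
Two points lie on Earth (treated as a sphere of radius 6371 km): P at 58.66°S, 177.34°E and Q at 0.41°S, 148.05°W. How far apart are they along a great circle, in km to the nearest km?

In radians: φ₁ = -1.0238, φ₂ = -0.0072, Δλ = 34.610° = 0.6041 rad.
cos c = sin φ₁ sin φ₂ + cos φ₁ cos φ₂ cos Δλ = (-0.8541)(-0.0072) + (0.5201)(1.0000)(0.8230) = 0.43418,
so c = arccos(0.43418) = 1.12167 rad.
Distance = R·c = 6371 × 1.1217 ≈ 7146 km.

7146 km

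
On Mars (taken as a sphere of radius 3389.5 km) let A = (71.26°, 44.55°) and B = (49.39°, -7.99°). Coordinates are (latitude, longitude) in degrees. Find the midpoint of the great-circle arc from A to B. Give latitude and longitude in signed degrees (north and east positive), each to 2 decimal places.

Central angle δ = 0.5622 rad. Interpolating on the sphere with fraction f = 0.5:
P = [sin((1−f)δ)·A + sin(fδ)·B] / sin δ = 0.5204·A + 0.5204·B in Cartesian coordinates,
giving P = (0.4546, 0.0702, 0.8879), i.e. latitude 62.61°, longitude 8.78°.

62.61°, 8.78°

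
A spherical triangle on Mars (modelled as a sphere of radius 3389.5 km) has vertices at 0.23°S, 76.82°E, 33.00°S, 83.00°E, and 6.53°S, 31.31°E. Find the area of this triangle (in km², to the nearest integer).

Side lengths (central angles): a = 0.9539, b = 0.8000, c = 0.5809 rad; semiperimeter s = 1.1674.
By l'Huilier's theorem, tan(E/4) = √[tan(s/2) tan((s−a)/2) tan((s−b)/2) tan((s−c)/2)], giving spherical excess E = 0.2517 rad.
Area = E·R² = 0.2517 × (3389.5)² ≈ 2891949 km².

2891949 km²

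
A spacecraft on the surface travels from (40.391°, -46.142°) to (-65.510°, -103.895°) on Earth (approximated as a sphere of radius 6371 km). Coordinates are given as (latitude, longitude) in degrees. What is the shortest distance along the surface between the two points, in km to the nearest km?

In radians: φ₁ = 0.7050, φ₂ = -1.1434, Δλ = -57.753° = -1.0080 rad.
cos c = sin φ₁ sin φ₂ + cos φ₁ cos φ₂ cos Δλ = (0.6480)(-0.9100) + (0.7616)(0.4145)(0.5336) = -0.42124,
so c = arccos(-0.42124) = 2.00561 rad.
Distance = R·c = 6371 × 2.0056 ≈ 12778 km.

12778 km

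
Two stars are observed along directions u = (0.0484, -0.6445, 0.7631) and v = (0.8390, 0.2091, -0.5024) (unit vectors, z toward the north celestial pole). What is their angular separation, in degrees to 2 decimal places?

u·v = -0.4775; |u| = 1.0000, |v| = 1.0000.
cos θ = (u·v)/(|u||v|) = -0.4775, so θ = 118.52°.

118.52°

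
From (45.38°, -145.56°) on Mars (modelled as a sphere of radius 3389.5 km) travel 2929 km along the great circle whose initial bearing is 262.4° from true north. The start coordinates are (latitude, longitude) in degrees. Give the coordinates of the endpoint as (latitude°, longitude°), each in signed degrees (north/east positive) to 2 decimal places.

23.05°, 159.43°

Angular distance δ = d/R = 2929/3389.5 = 0.86414 rad; initial bearing θ = 4.5797 rad.
sin φ₂ = sin φ₁ cos δ + cos φ₁ sin δ cos θ = (0.7118)(0.6493) + (0.7024)(0.7605)(-0.1323) = 0.3915, so φ₂ = 23.05°.
Δλ = atan2(sin θ sin δ cos φ₁, cos δ − sin φ₁ sin φ₂) = atan2(-0.5295, 0.3706) = -55.010°.
λ₂ = -145.560° − 55.010° = -200.57° → 159.43° after wrapping to (−180°, 180°].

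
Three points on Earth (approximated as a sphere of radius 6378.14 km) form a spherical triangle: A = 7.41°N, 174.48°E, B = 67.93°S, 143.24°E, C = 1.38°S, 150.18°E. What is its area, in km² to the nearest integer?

11901930 km²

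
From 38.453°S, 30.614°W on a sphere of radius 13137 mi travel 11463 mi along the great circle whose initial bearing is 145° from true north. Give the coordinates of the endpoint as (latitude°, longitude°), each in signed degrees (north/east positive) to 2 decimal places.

Angular distance δ = d/R = 11463/13137 = 0.87257 rad; initial bearing θ = 2.5307 rad.
sin φ₂ = sin φ₁ cos δ + cos φ₁ sin δ cos θ = (-0.6219)(0.6429) + (0.7831)(0.7660)(-0.8192) = -0.8911, so φ₂ = -63.02°.
Δλ = atan2(sin θ sin δ cos φ₁, cos δ − sin φ₁ sin φ₂) = atan2(0.3441, 0.0887) = 75.548°.
λ₂ = -30.614° + 75.548° = 44.93°.

-63.02°, 44.93°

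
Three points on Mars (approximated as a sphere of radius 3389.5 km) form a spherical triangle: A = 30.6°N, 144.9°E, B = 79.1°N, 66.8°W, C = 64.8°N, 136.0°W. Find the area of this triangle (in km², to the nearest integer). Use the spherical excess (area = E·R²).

2560938 km²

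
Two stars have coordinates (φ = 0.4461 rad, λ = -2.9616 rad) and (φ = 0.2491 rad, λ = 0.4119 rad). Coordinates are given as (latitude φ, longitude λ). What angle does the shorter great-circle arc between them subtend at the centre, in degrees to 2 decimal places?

Let φ₁ = 0.4461 rad, φ₂ = 0.2491 rad, and Δλ = -2.9097 rad.
Haversine: a = sin²(Δφ/2) + cos φ₁ cos φ₂ sin²(Δλ/2) = 0.0097 + (0.9021)(0.9691)(0.9866) = 0.87226.
Central angle c = 2·arcsin(√a) = 2.41061 rad.
So the angular separation is 138.12°.

138.12°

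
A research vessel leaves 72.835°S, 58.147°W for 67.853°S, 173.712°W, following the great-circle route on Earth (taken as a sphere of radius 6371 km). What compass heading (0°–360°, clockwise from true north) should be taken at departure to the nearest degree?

218°

Δλ = -115.565° = -2.0170 rad.
y = sin Δλ · cos φ₂ = (-0.9021)(0.3770) = -0.3401
x = cos φ₁ sin φ₂ − sin φ₁ cos φ₂ cos Δλ = (0.2951)(-0.9262) − (-0.9555)(0.3770)(-0.4315) = -0.4288
θ = atan2(y, x) = -141.58°; adding 360° gives 218°.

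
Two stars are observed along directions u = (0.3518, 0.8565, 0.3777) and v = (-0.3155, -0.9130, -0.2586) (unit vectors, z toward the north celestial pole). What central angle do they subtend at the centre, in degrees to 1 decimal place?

172.2°

u·v = -0.9907; |u| = 1.0000, |v| = 1.0000.
cos θ = (u·v)/(|u||v|) = -0.9907, so θ = 172.2°.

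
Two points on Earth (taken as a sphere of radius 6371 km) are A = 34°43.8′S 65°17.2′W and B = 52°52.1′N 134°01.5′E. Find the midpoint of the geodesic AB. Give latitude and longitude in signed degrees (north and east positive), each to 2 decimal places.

35.28°, -103.65°

Central angle δ = 2.7450 rad. Interpolating on the sphere with fraction f = 0.5:
P = [sin((1−f)δ)·A + sin(fδ)·B] / sin δ = 2.5383·A + 2.5383·B in Cartesian coordinates,
giving P = (-0.1927, -0.7933, 0.5776), i.e. latitude 35.28°, longitude -103.65°.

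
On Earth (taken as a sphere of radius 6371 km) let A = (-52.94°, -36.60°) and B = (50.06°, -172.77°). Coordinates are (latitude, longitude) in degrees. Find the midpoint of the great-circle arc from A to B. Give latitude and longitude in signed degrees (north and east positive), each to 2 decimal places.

The central angle between A and B is δ = 2.6702 rad.
With f = 0.5, the slerp weights are sin((1−f)δ)/sin δ = 2.1413 and sin(fδ)/sin δ = 2.1413.
Weighted sum of the unit vectors: (2.1413)·(0.4838,-0.3593,-0.7980) + (2.1413)·(-0.6369,-0.0808,0.7667) = (-0.3277, -0.9424, -0.0670).
Converting back: φ = atan2(z, √(x²+y²)) = -3.84°, λ = atan2(y, x) = -109.18°.

-3.84°, -109.18°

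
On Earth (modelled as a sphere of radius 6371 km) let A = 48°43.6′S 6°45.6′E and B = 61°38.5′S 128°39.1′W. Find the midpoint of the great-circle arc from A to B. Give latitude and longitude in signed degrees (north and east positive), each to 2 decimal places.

The central angle between A and B is δ = 1.1172 rad.
With f = 0.5, the slerp weights are sin((1−f)δ)/sin δ = 0.5896 and sin(fδ)/sin δ = 0.5896.
Weighted sum of the unit vectors: (0.5896)·(0.6551,0.0776,-0.7516) + (0.5896)·(-0.2967,-0.3709,-0.8800) = (0.2113, -0.1729, -0.9620).
Converting back: φ = atan2(z, √(x²+y²)) = -74.15°, λ = atan2(y, x) = -39.30°.

-74.15°, -39.30°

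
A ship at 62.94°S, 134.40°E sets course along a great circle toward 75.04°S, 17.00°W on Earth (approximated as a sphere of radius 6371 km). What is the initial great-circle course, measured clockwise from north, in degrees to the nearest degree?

Δλ = -151.400° = -2.6424 rad.
y = sin Δλ · cos φ₂ = (-0.4787)(0.2581) = -0.1236
x = cos φ₁ sin φ₂ − sin φ₁ cos φ₂ cos Δλ = (0.4549)(-0.9661) − (-0.8905)(0.2581)(-0.8780) = -0.6413
θ = atan2(y, x) = -169.09°; adding 360° gives 191°.

191°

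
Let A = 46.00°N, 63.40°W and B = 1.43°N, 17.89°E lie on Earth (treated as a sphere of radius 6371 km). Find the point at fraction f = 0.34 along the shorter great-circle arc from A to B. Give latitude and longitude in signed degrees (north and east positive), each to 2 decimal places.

The central angle between A and B is δ = 1.4474 rad.
With f = 0.34, the slerp weights are sin((1−f)δ)/sin δ = 0.8227 and sin(fδ)/sin δ = 0.4761.
Weighted sum of the unit vectors: (0.8227)·(0.3110,-0.6211,0.7193) + (0.4761)·(0.9514,0.3071,0.0250) = (0.7088, -0.3648, 0.6037).
Converting back: φ = atan2(z, √(x²+y²)) = 37.14°, λ = atan2(y, x) = -27.23°.

37.14°, -27.23°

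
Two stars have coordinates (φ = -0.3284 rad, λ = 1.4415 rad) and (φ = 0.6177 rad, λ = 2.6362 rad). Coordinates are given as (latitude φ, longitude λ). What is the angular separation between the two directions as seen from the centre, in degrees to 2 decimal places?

84.46°

Let φ₁ = -0.3284 rad, φ₂ = 0.6177 rad, and Δλ = 1.1947 rad.
cos c = sin φ₁ sin φ₂ + cos φ₁ cos φ₂ cos Δλ = (-0.3225)(0.5792) + (0.9466)(0.8152)(0.3673) = 0.09662,
so c = arccos(0.09662) = 1.47402 rad.
So the angular separation is 84.46°.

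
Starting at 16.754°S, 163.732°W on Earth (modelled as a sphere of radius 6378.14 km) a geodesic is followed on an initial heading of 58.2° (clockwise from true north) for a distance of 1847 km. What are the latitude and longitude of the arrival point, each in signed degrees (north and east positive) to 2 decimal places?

Angular distance δ = d/R = 1847/6378.14 = 0.28958 rad; initial bearing θ = 1.0158 rad.
sin φ₂ = sin φ₁ cos δ + cos φ₁ sin δ cos θ = (-0.2883)(0.9584) + (0.9576)(0.2856)(0.5270) = -0.1322, so φ₂ = -7.60°.
Δλ = atan2(sin θ sin δ cos φ₁, cos δ − sin φ₁ sin φ₂) = atan2(0.2324, 0.9203) = 14.172°.
λ₂ = -163.732° + 14.172° = -149.56°.

-7.60°, -149.56°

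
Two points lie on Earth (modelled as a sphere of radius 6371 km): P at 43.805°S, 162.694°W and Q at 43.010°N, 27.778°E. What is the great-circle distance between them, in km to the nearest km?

19165 km

With latitudes φ₁ = -43.805°, φ₂ = 43.010° and longitude difference Δλ = -169.528°:
Haversine: a = sin²(Δφ/2) + cos φ₁ cos φ₂ sin²(Δλ/2) = 0.4722 + (0.7217)(0.7312)(0.9917) = 0.99556.
Central angle c = 2·arcsin(√a) = 3.00818 rad.
Distance = R·c = 6371 × 3.0082 ≈ 19165 km.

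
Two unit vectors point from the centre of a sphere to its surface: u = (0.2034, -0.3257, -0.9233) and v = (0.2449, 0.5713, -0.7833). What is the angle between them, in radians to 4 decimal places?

0.9434 rad

u·v = 0.5870; |u| = 1.0000, |v| = 1.0000.
cos θ = (u·v)/(|u||v|) = 0.5870, so θ = 0.9434 rad.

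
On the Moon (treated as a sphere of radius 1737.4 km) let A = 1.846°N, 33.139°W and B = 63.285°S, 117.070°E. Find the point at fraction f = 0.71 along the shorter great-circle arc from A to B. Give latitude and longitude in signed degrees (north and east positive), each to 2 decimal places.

The central angle between A and B is δ = 2.0028 rad.
With f = 0.71, the slerp weights are sin((1−f)δ)/sin δ = 0.6042 and sin(fδ)/sin δ = 1.0890.
Weighted sum of the unit vectors: (0.6042)·(0.8369,-0.5464,0.0322) + (1.0890)·(-0.2046,0.4003,-0.8933) = (0.2829, 0.1058, -0.9533).
Converting back: φ = atan2(z, √(x²+y²)) = -72.42°, λ = atan2(y, x) = 20.50°.

-72.42°, 20.50°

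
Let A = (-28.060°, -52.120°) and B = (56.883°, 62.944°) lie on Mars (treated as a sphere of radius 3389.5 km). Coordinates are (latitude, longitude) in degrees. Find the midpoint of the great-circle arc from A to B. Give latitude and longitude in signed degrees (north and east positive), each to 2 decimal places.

The central angle between A and B is δ = 2.2121 rad.
With f = 0.5, the slerp weights are sin((1−f)δ)/sin δ = 1.1156 and sin(fδ)/sin δ = 1.1156.
Weighted sum of the unit vectors: (1.1156)·(0.5418,-0.6965,-0.4704) + (1.1156)·(0.2485,0.4866,0.8376) = (0.8817, -0.2342, 0.4096).
Converting back: φ = atan2(z, √(x²+y²)) = 24.18°, λ = atan2(y, x) = -14.88°.

24.18°, -14.88°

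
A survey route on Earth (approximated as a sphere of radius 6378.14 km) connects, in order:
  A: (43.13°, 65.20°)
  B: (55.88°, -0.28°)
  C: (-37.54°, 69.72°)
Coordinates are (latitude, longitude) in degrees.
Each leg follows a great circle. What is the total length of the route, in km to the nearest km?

17060 km

Leg A→B: central angle 0.7439 rad, distance 4744.4 km.
Leg B→C: central angle 1.9308 rad, distance 12315.1 km.
Total: 4744.4 + 12315.1 ≈ 17060 km.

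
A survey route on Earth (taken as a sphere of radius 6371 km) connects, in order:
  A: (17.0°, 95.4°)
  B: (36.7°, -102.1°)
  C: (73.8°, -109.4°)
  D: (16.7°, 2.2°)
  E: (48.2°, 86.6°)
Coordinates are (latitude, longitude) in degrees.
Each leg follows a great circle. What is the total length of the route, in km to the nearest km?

Leg A→B: central angle 2.1610 rad, distance 13767.7 km.
Leg B→C: central angle 0.6505 rad, distance 4144.4 km.
Leg C→D: central angle 1.3923 rad, distance 8870.2 km.
Leg D→E: central angle 1.2906 rad, distance 8222.6 km.
Total: 13767.7 + 4144.4 + 8870.2 + 8222.6 ≈ 35005 km.

35005 km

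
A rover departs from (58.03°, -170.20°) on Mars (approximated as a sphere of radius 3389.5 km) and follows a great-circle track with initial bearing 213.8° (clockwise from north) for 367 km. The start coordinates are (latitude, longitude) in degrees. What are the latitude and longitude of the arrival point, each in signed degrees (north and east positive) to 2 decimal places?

52.73°, -175.90°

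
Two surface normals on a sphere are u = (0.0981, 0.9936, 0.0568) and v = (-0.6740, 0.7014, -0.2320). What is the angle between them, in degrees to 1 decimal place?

51.9°

u·v = 0.6176; |u| = 1.0000, |v| = 1.0000.
cos θ = (u·v)/(|u||v|) = 0.6176, so θ = 51.9°.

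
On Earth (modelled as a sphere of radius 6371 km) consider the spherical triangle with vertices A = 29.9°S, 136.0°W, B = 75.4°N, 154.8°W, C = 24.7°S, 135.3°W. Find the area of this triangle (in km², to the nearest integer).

953417 km²

Side lengths (central angles): a = 1.7604, b = 0.0914, c = 1.8499 rad; semiperimeter s = 1.8509.
By l'Huilier's theorem, tan(E/4) = √[tan(s/2) tan((s−a)/2) tan((s−b)/2) tan((s−c)/2)], giving spherical excess E = 0.0235 rad.
Area = E·R² = 0.0235 × (6371)² ≈ 953417 km².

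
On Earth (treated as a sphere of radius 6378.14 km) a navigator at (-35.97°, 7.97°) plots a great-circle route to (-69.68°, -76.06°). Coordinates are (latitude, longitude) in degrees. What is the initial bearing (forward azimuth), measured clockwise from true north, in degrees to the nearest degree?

205°

Δλ = -84.030° = -1.4666 rad.
y = sin Δλ · cos φ₂ = (-0.9946)(0.3473) = -0.3454
x = cos φ₁ sin φ₂ − sin φ₁ cos φ₂ cos Δλ = (0.8093)(-0.9378) − (-0.5874)(0.3473)(0.1040) = -0.7377
θ = atan2(y, x) = -154.91°; adding 360° gives 205°.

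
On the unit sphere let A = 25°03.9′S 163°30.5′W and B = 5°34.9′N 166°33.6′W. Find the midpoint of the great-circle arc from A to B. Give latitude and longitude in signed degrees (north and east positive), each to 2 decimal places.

-9.75°, -165.11°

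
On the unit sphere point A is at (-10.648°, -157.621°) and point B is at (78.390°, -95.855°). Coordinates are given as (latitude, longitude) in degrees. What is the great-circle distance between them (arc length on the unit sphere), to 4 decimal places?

1.6583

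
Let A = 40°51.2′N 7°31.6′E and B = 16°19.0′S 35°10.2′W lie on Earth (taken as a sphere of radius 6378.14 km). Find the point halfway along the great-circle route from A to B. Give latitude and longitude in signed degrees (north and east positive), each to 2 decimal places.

The central angle between A and B is δ = 1.2135 rad.
With f = 0.5, the slerp weights are sin((1−f)δ)/sin δ = 0.6086 and sin(fδ)/sin δ = 0.6086.
Weighted sum of the unit vectors: (0.6086)·(0.7499,0.0991,0.6541) + (0.6086)·(0.7845,-0.5528,-0.2809) = (0.9339, -0.2762, 0.2271).
Converting back: φ = atan2(z, √(x²+y²)) = 13.13°, λ = atan2(y, x) = -16.47°.

13.13°, -16.47°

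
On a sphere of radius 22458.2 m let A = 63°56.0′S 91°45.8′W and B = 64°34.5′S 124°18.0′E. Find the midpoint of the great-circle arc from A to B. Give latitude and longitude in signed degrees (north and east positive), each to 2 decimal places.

-81.50°, -161.69°

Central angle δ = 0.8516 rad. Interpolating on the sphere with fraction f = 0.5:
P = [sin((1−f)δ)·A + sin(fδ)·B] / sin δ = 0.5490·A + 0.5490·B in Cartesian coordinates,
giving P = (-0.1403, -0.0464, -0.9890), i.e. latitude -81.50°, longitude -161.69°.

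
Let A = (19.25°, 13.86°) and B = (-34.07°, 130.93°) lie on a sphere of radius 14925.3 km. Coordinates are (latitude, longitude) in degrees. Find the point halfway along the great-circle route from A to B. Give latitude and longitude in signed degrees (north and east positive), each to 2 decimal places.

-13.91°, 66.30°

Central angle δ = 2.1419 rad. Interpolating on the sphere with fraction f = 0.5:
P = [sin((1−f)δ)·A + sin(fδ)·B] / sin δ = 1.0432·A + 1.0432·B in Cartesian coordinates,
giving P = (0.3901, 0.8888, -0.2405), i.e. latitude -13.91°, longitude 66.30°.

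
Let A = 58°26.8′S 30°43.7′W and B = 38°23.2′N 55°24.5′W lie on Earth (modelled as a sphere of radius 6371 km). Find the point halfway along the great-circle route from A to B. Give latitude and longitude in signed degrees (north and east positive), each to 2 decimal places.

-10.25°, -45.57°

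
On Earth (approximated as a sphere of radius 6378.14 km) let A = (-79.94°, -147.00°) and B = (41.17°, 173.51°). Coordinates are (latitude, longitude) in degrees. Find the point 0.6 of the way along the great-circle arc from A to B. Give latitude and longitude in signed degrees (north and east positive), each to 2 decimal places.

-7.79°, 179.33°

Central angle δ = 2.1492 rad. Interpolating on the sphere with fraction f = 0.6:
P = [sin((1−f)δ)·A + sin(fδ)·B] / sin δ = 0.9048·A + 1.1473·B in Cartesian coordinates,
giving P = (-0.9907, 0.0115, -0.1356), i.e. latitude -7.79°, longitude 179.33°.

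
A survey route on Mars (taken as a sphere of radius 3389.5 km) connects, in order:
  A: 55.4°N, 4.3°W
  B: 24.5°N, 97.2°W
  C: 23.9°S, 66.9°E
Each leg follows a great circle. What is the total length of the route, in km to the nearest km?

14028 km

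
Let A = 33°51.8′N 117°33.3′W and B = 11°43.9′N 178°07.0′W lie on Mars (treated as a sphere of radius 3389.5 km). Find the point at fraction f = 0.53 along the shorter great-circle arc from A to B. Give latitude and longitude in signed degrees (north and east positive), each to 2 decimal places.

25.21°, -152.38°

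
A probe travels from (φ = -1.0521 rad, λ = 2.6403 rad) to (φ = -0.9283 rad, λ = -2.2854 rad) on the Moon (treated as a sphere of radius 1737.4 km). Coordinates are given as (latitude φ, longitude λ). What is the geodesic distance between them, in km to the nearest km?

In radians: φ₁ = -1.0521, φ₂ = -0.9283, Δλ = 77.778° = 1.3575 rad.
cos c = sin φ₁ sin φ₂ + cos φ₁ cos φ₂ cos Δλ = (-0.8685)(-0.8006) + (0.4957)(0.5992)(0.2117) = 0.75818,
so c = arccos(0.75818) = 0.71028 rad.
Distance = R·c = 1737.4 × 0.7103 ≈ 1234 km.

1234 km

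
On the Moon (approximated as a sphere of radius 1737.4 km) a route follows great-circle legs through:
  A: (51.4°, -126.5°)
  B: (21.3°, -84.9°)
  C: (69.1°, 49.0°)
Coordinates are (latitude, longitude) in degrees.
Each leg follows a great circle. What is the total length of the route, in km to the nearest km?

Leg A→B: central angle 0.7691 rad, distance 1336.2 km.
Leg B→C: central angle 1.4617 rad, distance 2539.5 km.
Total: 1336.2 + 2539.5 ≈ 3876 km.

3876 km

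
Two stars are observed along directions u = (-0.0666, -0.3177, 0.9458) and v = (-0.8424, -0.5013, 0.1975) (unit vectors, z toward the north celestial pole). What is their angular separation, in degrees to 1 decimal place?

u·v = 0.4022; |u| = 1.0000, |v| = 1.0000.
cos θ = (u·v)/(|u||v|) = 0.4022, so θ = 66.3°.

66.3°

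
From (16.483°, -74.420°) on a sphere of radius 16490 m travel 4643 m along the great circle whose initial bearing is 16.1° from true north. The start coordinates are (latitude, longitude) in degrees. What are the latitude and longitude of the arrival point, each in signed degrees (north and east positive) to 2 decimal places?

31.91°, -69.21°

Angular distance δ = d/R = 4643/16490 = 0.28156 rad; initial bearing θ = 0.2810 rad.
sin φ₂ = sin φ₁ cos δ + cos φ₁ sin δ cos θ = (0.2837)(0.9606) + (0.9589)(0.2779)(0.9608) = 0.5285, so φ₂ = 31.91°.
Δλ = atan2(sin θ sin δ cos φ₁, cos δ − sin φ₁ sin φ₂) = atan2(0.0739, 0.8107) = 5.208°.
λ₂ = -74.420° + 5.208° = -69.21°.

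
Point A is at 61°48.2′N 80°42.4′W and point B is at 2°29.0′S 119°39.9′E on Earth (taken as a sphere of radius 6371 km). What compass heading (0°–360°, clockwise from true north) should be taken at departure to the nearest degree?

337°

With φ₁ = 1.0787, φ₂ = -0.0433, Δλ = -2.7860 rad, the forward-azimuth formula gives
θ = atan2( sin Δλ cos φ₂ , cos φ₁ sin φ₂ − sin φ₁ cos φ₂ cos Δλ ) = atan2(-0.3478, 0.8050) = -23.37°.
Adding 360° brings this into [0°, 360°): 337°.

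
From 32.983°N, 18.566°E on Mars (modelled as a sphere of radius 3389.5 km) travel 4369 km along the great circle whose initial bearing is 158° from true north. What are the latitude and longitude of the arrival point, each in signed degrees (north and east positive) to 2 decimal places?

Angular distance δ = d/R = 4369/3389.5 = 1.28898 rad; initial bearing θ = 2.7576 rad.
sin φ₂ = sin φ₁ cos δ + cos φ₁ sin δ cos θ = (0.5444)(0.2781) + (0.8388)(0.9606)(-0.9272) = -0.5957, so φ₂ = -36.56°.
Δλ = atan2(sin θ sin δ cos φ₁, cos δ − sin φ₁ sin φ₂) = atan2(0.3018, 0.6024) = 26.614°.
λ₂ = 18.566° + 26.614° = 45.18°.

-36.56°, 45.18°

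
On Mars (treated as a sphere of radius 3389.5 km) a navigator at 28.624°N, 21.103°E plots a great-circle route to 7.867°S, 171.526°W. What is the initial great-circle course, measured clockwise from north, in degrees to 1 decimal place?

With φ₁ = 0.4996, φ₂ = -0.1373, Δλ = 2.9212 rad, the forward-azimuth formula gives
θ = atan2( sin Δλ cos φ₂ , cos φ₁ sin φ₂ − sin φ₁ cos φ₂ cos Δλ ) = atan2(0.2166, 0.3429) = 32.28°.
So the initial bearing is 32.3°.

32.3°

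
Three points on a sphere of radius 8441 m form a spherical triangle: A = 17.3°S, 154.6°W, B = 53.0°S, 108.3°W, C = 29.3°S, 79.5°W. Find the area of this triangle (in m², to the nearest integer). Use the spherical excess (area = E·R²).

18140455 m²

Side lengths (central angles): a = 0.5534, b = 1.2029, c = 0.8835 rad; semiperimeter s = 1.3199.
By l'Huilier's theorem, tan(E/4) = √[tan(s/2) tan((s−a)/2) tan((s−b)/2) tan((s−c)/2)], giving spherical excess E = 0.2546 rad.
Area = E·R² = 0.2546 × (8441)² ≈ 18140455 m².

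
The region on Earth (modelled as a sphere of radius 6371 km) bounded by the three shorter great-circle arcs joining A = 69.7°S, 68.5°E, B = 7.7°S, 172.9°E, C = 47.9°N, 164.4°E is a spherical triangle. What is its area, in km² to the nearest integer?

32389969 km²

Side lengths (central angles): a = 0.9792, b = 2.3743, c = 1.5306 rad; semiperimeter s = 2.4421.
By l'Huilier's theorem, tan(E/4) = √[tan(s/2) tan((s−a)/2) tan((s−b)/2) tan((s−c)/2)], giving spherical excess E = 0.7980 rad.
Area = E·R² = 0.7980 × (6371)² ≈ 32389969 km².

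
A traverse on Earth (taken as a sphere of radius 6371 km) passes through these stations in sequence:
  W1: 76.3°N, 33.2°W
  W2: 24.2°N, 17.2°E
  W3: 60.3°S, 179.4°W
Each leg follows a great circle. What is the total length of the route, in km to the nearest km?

22205 km

Leg W1→W2: central angle 1.0052 rad, distance 6403.8 km.
Leg W2→W3: central angle 2.4802 rad, distance 15801.5 km.
Total: 6403.8 + 15801.5 ≈ 22205 km.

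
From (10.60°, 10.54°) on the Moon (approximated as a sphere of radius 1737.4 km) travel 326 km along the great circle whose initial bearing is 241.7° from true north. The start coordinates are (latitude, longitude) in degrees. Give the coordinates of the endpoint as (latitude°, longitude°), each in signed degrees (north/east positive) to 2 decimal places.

5.38°, 1.04°

Angular distance δ = d/R = 326/1737.4 = 0.18764 rad; initial bearing θ = 4.2185 rad.
sin φ₂ = sin φ₁ cos δ + cos φ₁ sin δ cos θ = (0.1840)(0.9824) + (0.9829)(0.1865)(-0.4741) = 0.0938, so φ₂ = 5.38°.
Δλ = atan2(sin θ sin δ cos φ₁, cos δ − sin φ₁ sin φ₂) = atan2(-0.1614, 0.9652) = -9.495°.
λ₂ = 10.540° − 9.495° = 1.04°.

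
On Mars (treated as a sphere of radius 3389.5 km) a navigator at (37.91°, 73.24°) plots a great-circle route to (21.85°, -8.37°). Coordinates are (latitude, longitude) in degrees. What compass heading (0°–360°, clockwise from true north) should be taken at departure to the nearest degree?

With φ₁ = 0.6617, φ₂ = 0.3814, Δλ = -1.4244 rad, the forward-azimuth formula gives
θ = atan2( sin Δλ cos φ₂ , cos φ₁ sin φ₂ − sin φ₁ cos φ₂ cos Δλ ) = atan2(-0.9182, 0.2104) = -77.09°.
Adding 360° brings this into [0°, 360°): 283°.

283°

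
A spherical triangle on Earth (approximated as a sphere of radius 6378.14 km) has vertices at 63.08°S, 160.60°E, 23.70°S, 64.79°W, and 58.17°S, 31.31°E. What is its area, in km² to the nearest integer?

29797166 km²

Side lengths (central angles): a = 1.2764, b = 0.9193, c = 1.5035 rad; semiperimeter s = 1.8496.
By l'Huilier's theorem, tan(E/4) = √[tan(s/2) tan((s−a)/2) tan((s−b)/2) tan((s−c)/2)], giving spherical excess E = 0.7325 rad.
Area = E·R² = 0.7325 × (6378.14)² ≈ 29797166 km².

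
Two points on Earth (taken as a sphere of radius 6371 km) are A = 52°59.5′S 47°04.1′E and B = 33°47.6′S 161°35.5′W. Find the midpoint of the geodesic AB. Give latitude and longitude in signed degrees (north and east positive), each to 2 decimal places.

The central angle between A and B is δ = 1.5656 rad.
With f = 0.5, the slerp weights are sin((1−f)δ)/sin δ = 0.7053 and sin(fδ)/sin δ = 0.7053.
Weighted sum of the unit vectors: (0.7053)·(0.4100,0.4407,-0.7985) + (0.7053)·(-0.7885,-0.2624,-0.5562) = (-0.2670, 0.1257, -0.9555).
Converting back: φ = atan2(z, √(x²+y²)) = -72.84°, λ = atan2(y, x) = 154.78°.

-72.84°, 154.78°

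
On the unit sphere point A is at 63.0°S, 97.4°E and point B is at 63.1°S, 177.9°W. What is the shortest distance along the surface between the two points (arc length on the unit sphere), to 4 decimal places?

Let φ₁ = -1.0996 rad, φ₂ = -1.1013 rad, and Δλ = 1.4783 rad.
cos c = sin φ₁ sin φ₂ + cos φ₁ cos φ₂ cos Δλ = (-0.8910)(-0.8918) + (0.4540)(0.4524)(0.0924) = 0.81357,
so c = arccos(0.81357) = 0.62053 rad.
On the unit sphere the arc length equals the central angle: 0.6205.

0.6205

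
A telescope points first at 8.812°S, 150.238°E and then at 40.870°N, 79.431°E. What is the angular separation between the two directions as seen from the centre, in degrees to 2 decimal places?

81.64°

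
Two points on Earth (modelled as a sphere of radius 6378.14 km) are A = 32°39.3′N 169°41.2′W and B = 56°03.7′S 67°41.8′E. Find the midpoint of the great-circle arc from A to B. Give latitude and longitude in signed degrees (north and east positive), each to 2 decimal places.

-22.03°, 149.32°

The central angle between A and B is δ = 2.3476 rad.
With f = 0.5, the slerp weights are sin((1−f)δ)/sin δ = 1.2932 and sin(fδ)/sin δ = 1.2932.
Weighted sum of the unit vectors: (1.2932)·(-0.8283,-0.1507,0.5396) + (1.2932)·(0.2119,0.5165,-0.8296) = (-0.7972, 0.4731, -0.3751).
Converting back: φ = atan2(z, √(x²+y²)) = -22.03°, λ = atan2(y, x) = 149.32°.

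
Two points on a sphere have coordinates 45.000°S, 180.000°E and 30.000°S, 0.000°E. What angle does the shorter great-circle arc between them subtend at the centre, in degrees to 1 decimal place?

With latitudes φ₁ = -45.000°, φ₂ = -30.000° and longitude difference Δλ = -180.000°:
cos c = sin φ₁ sin φ₂ + cos φ₁ cos φ₂ cos Δλ = (-0.7071)(-0.5000) + (0.7071)(0.8660)(-1.0000) = -0.25882,
so c = arccos(-0.25882) = 1.83260 rad.
So the angular separation is 105.0°.

105.0°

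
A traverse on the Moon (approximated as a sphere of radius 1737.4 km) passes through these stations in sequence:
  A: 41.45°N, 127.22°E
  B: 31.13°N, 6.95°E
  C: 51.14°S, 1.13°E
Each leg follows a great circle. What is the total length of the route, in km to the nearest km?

Leg A→B: central angle 1.5520 rad, distance 2696.4 km.
Leg B→C: central angle 1.4387 rad, distance 2499.6 km.
Total: 2696.4 + 2499.6 ≈ 5196 km.

5196 km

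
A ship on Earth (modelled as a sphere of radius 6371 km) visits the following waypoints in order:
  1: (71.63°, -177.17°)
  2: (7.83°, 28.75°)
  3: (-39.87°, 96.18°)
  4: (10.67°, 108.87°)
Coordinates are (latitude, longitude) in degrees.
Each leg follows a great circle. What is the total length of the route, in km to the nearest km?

Leg 1→2: central angle 1.7229 rad, distance 10976.6 km.
Leg 2→3: central angle 1.3648 rad, distance 8695.4 km.
Leg 3→4: central angle 0.9057 rad, distance 5770.4 km.
Total: 10976.6 + 8695.4 + 5770.4 ≈ 25442 km.

25442 km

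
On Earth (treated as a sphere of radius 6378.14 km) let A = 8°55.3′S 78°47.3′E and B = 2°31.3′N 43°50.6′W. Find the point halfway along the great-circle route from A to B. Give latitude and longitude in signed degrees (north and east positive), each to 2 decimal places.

-6.64°, 16.89°

Central angle δ = 2.1401 rad. Interpolating on the sphere with fraction f = 0.5:
P = [sin((1−f)δ)·A + sin(fδ)·B] / sin δ = 1.0415·A + 1.0415·B in Cartesian coordinates,
giving P = (0.9505, 0.2885, -0.1157), i.e. latitude -6.64°, longitude 16.89°.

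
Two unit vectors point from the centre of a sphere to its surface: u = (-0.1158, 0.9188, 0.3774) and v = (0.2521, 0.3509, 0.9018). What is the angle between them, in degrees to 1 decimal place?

u·v = 0.6336; |u| = 1.0000, |v| = 1.0000.
cos θ = (u·v)/(|u||v|) = 0.6336, so θ = 50.7°.

50.7°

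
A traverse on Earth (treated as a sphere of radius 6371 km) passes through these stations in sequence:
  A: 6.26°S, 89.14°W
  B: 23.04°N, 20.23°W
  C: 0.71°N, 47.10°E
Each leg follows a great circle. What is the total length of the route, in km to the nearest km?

Leg A→B: central angle 1.2802 rad, distance 8156.4 km.
Leg B→C: central angle 1.2031 rad, distance 7664.7 km.
Total: 8156.4 + 7664.7 ≈ 15821 km.

15821 km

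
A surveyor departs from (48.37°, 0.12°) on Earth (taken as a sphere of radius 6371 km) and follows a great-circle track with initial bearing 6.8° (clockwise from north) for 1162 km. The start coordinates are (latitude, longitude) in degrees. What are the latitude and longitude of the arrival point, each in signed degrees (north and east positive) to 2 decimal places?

Angular distance δ = d/R = 1162/6371 = 0.18239 rad; initial bearing θ = 0.1187 rad.
sin φ₂ = sin φ₁ cos δ + cos φ₁ sin δ cos θ = (0.7475)(0.9834) + (0.6643)(0.1814)(0.9930) = 0.8547, so φ₂ = 58.73°.
Δλ = atan2(sin θ sin δ cos φ₁, cos δ − sin φ₁ sin φ₂) = atan2(0.0143, 0.3446) = 2.371°.
λ₂ = 0.120° + 2.371° = 2.49°.

58.73°, 2.49°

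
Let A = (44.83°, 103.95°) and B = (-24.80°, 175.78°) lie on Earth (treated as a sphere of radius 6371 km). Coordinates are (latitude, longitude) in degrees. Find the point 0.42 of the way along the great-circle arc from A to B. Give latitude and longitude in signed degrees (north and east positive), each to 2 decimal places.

18.14°, 139.90°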